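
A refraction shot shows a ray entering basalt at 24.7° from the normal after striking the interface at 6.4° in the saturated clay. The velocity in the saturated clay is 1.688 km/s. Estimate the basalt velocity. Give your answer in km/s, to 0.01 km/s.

6.33 km/s

Snell's law: sin 6.4°/V₁ = sin 24.7°/V₂.
V₂ = V₁·sin 24.7°/sin 6.4° = 1.688 × 3.7487 = 6.33 km/s.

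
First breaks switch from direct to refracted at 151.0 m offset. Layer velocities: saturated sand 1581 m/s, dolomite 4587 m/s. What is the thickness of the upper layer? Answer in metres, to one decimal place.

52.7 m

h = (x_cross/2)·√((V₂−V₁)/(V₂+V₁)).
(V₂−V₁)/(V₂+V₁) = (4587−1581)/(4587+1581) = 0.4874; √ = 0.6981.
h = (151.0/2)·0.6981 = 52.71 m.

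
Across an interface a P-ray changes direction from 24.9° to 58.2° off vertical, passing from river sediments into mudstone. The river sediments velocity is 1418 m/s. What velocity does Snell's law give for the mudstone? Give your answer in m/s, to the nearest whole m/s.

Snell's law: sin 24.9°/V₁ = sin 58.2°/V₂.
V₂ = V₁·sin 58.2°/sin 24.9° = 1418 × 2.0186 = 2862.34 m/s.

2862 m/s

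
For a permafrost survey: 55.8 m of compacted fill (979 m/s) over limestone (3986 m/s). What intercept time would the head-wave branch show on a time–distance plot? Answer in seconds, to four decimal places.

0.1105 s

tᵢ = 2h·√(V₂²−V₁²)/(V₁V₂).
√(V₂²−V₁²) = √(3986²−979²) = 3863.9 m/s.
tᵢ = 2·55.8·3863.9/(979·3986) = 0.11050 s.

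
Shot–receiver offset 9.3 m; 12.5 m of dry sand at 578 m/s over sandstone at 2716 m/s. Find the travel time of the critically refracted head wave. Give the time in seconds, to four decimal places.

θ_c = arcsin(V₁/V₂) = arcsin(578/2716) = 12.29°, cos θ_c = 0.9771.
Intercept time tᵢ = 2h cos θ_c / V₁ = 2·12.5·0.9771/578 = 0.04226 s.
t = x/V₂ + tᵢ = 9.3/2716 + 0.04226 = 0.04569 s.

0.0457 s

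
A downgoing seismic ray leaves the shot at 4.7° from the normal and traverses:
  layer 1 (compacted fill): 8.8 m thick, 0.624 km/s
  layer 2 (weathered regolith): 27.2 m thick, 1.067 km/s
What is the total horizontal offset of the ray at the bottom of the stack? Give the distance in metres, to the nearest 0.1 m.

4.6 m

p = sin θ₁/V₁ = sin 4.7°/0.624 = 1.3131e-01 s/km is conserved through the stack.
Layer 1: θ = 4.70°; offset = 8.8·tan 4.70° = 0.723 m.
Layer 2: sin θ = p·1.067 = 0.1401 → θ = 8.05°; offset = 27.2·tan 8.05° = 3.849 m.
Σ offsets = 4.572 m.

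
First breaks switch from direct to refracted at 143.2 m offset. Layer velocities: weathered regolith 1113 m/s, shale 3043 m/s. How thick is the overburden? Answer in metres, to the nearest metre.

x_cross = 2h·√((V₂+V₁)/(V₂−V₁)) → h = x_cross / (2·√((V₂+V₁)/(V₂−V₁))).
√((V₂+V₁)/(V₂−V₁)) = √((3043+1113)/(3043−1113)) = 1.4674.
h = 143.2 / (2·1.4674) = 48.79 m.

49 m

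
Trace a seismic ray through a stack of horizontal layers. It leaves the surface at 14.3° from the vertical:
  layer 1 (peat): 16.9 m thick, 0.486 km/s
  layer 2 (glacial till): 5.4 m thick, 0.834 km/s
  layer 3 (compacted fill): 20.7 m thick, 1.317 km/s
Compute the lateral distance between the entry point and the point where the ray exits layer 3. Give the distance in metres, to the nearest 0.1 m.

25.5 m

Apply Snell's law at each interface; in layer i the horizontal offset is hᵢ·tan θᵢ.
Layer 1: θ = 14.30°; offset = 16.9·tan 14.30° = 4.308 m.
Layer 2: sin θ = 0.834·sin 14.3°/0.486 = 0.4239, θ = 25.08°; offset = 5.4·tan 25.08° = 2.527 m.
Layer 3: sin θ = 1.317·sin 14.3°/0.486 = 0.6693, θ = 42.02°; offset = 20.7·tan 42.02° = 18.649 m.
Σ offsets = 25.484 m.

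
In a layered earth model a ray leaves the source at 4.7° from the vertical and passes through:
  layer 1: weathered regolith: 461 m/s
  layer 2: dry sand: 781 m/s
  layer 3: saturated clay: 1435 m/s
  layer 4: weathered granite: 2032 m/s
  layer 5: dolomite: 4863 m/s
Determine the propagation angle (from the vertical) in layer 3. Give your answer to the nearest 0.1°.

14.8°

Ray parameter p = sin 4.7° / 461 = 1.7774e-04 s/m.
sin θ_3 = p·V_3 = 1.7774e-04 × 1435 = 0.2551.
θ_3 = arcsin 0.2551 = 14.78°.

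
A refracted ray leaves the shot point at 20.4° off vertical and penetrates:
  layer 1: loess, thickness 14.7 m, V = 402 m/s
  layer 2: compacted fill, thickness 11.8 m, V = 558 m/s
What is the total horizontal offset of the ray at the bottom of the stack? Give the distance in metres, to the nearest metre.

Ray parameter p = sin 20.4° / 402 m/s = 8.6709e-04 s/m.
Layer 1: θ = 20.40°; offset = 14.7·tan 20.40° = 5.467 m.
Layer 2: sin θ = p·558 = 0.4838 → θ = 28.94°; offset = 11.8·tan 28.94° = 6.524 m.
Summing the layer offsets gives 11.991 m.

12 m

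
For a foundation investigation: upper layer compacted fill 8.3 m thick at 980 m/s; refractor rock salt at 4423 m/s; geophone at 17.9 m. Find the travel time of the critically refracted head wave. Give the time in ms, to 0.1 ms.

θ_c = arcsin(V₁/V₂) = arcsin(980/4423) = 12.80°, cos θ_c = 0.9751.
Intercept time tᵢ = 2h cos θ_c / V₁ = 2·8.3·0.9751/980 = 0.01652 s.
t = x/V₂ + tᵢ = 17.9/4423 + 0.01652 = 0.02056 s.

20.6 ms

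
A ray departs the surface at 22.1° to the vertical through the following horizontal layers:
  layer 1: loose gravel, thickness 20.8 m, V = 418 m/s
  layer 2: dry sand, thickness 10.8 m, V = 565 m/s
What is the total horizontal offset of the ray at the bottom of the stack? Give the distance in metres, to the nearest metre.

15 m

Ray parameter p = sin 22.1° / 418 m/s = 9.0006e-04 s/m.
Layer 1: θ = 22.10°; offset = 20.8·tan 22.10° = 8.446 m.
Layer 2: sin θ = p·565 = 0.5085 → θ = 30.57°; offset = 10.8·tan 30.57° = 6.378 m.
Σ offsets = 14.824 m.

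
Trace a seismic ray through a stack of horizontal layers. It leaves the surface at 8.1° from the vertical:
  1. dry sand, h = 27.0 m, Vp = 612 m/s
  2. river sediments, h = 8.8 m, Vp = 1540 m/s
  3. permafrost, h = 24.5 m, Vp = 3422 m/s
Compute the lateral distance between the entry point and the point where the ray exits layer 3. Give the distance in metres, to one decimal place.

38.5 m

p = sin θ₁/V₁ = sin 8.1°/612 = 2.3023e-04 s/m is conserved through the stack.
Layer 1: θ = 8.10°; offset = 27.0·tan 8.10° = 3.843 m.
Layer 2: sin θ = p·1540 = 0.3546 → θ = 20.77°; offset = 8.8·tan 20.77° = 3.337 m.
Layer 3: sin θ = p·3422 = 0.7878 → θ = 51.99°; offset = 24.5·tan 51.99° = 31.342 m.
Summing the layer offsets gives 38.521 m.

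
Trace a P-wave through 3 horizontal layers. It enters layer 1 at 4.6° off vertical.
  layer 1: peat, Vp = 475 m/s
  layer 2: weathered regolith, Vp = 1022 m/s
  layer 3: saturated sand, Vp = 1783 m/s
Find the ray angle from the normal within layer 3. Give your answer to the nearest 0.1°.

17.5°

Ray parameter p = sin 4.6° / 475 = 1.6884e-04 s/m.
sin θ_3 = p·V_3 = 1.6884e-04 × 1783 = 0.3010.
θ_3 = arcsin 0.3010 = 17.52°.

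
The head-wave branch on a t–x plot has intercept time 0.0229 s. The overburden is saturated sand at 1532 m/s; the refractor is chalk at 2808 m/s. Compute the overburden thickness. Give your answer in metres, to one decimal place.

h = tᵢ·V₁·V₂ / (2·√(V₂²−V₁²)).
√(V₂²−V₁²) = √(2808² − 1532²) = 2353.3 m/s.
h = 0.0229 s × 1532 × 2808 / (2 × 2353.3) = 20.93 m.

20.9 m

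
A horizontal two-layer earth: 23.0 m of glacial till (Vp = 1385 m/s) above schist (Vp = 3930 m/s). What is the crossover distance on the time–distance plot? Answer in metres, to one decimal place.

x_cross = 2h·√((V₂+V₁)/(V₂−V₁)).
(V₂+V₁)/(V₂−V₁) = (3930+1385)/(3930−1385) = 2.0884; √ = 1.4451.
x_cross = 2·23.0·1.4451 = 66.48 m.

66.5 m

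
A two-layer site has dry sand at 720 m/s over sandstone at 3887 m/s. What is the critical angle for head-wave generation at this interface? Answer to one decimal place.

Critical incidence: sin θ_c = V₁/V₂ = 720/3887 = 0.1852.
θ_c = arcsin 0.1852 = 10.67°.

10.7°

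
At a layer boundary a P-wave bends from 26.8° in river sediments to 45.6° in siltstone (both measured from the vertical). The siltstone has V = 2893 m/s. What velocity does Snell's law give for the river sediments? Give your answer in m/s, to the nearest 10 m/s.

1830 m/s

Snell's law: sin 26.8°/V₁ = sin 45.6°/V₂.
V₁ = V₂·sin 26.8°/sin 45.6° = 2893 × 0.6311 = 1825.67 m/s.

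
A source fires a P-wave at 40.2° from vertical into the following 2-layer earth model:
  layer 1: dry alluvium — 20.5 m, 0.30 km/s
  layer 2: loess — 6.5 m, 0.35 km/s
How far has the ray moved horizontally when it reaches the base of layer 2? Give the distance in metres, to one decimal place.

Ray parameter p = sin 40.2° / 0.30 km/s = 2.1515e+00 s/km.
Layer 1: θ = 40.20°; offset = 20.5·tan 40.20° = 17.324 m.
Layer 2: sin θ = p·0.35 = 0.7530 → θ = 48.85°; offset = 6.5·tan 48.85° = 7.439 m.
Total horizontal offset = 24.763 m.

24.8 m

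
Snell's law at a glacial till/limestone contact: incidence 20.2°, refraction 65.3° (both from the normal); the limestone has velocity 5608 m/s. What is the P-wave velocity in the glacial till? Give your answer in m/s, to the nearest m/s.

2131 m/s

Snell's law: sin 20.2°/V₁ = sin 65.3°/V₂.
V₁ = V₂·sin 20.2°/sin 65.3° = 5608 × 0.3801 = 2131.44 m/s.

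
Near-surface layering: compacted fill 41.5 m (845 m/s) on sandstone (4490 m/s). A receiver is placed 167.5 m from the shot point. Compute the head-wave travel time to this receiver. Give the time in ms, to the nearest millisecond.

θ_c = arcsin(V₁/V₂) = arcsin(845/4490) = 10.85°, cos θ_c = 0.9821.
Intercept time tᵢ = 2h cos θ_c / V₁ = 2·41.5·0.9821/845 = 0.09647 s.
t = x/V₂ + tᵢ = 167.5/4490 + 0.09647 = 0.13377 s.

134 ms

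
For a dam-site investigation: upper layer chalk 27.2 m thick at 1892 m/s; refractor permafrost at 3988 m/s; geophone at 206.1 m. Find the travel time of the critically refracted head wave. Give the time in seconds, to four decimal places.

0.0770 s

t = x/V₂ + 2h·√(V₂²−V₁²)/(V₁V₂).
√(V₂²−V₁²) = √(3988²−1892²) = 3510.6 m/s; delay term = 2·27.2·3510.6/(1892·3988) = 0.02531 s.
t = 206.1/3988 + 0.02531 = 0.07699 s.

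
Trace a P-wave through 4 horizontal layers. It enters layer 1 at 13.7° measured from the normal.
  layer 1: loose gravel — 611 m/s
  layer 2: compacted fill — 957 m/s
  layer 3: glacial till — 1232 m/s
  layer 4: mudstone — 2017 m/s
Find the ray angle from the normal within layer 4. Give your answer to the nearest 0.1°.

Ray parameter p = sin 13.7° / 611 = 3.8762e-04 s/m.
sin θ_4 = p·V_4 = 3.8762e-04 × 2017 = 0.7818.
θ_4 = arcsin 0.7818 = 51.43°.

51.4°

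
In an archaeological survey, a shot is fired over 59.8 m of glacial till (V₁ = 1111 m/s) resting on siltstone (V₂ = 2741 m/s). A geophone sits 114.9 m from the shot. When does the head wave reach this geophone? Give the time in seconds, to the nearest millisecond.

0.140 s

t = x/V₂ + 2h·√(V₂²−V₁²)/(V₁V₂).
√(V₂²−V₁²) = √(2741²−1111²) = 2505.7 m/s; delay term = 2·59.8·2505.7/(1111·2741) = 0.09841 s.
t = 114.9/2741 + 0.09841 = 0.14033 s.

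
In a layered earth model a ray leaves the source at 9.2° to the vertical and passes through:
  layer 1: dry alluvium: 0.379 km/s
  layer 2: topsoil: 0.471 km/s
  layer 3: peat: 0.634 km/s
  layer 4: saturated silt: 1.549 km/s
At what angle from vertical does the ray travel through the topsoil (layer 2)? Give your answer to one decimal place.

Ray parameter p = sin 9.2° / 0.379 = 4.2185e-01 s/km.
sin θ_2 = p·V_2 = 4.2185e-01 × 0.471 = 0.1987.
θ_2 = arcsin 0.1987 = 11.46°.

11.5°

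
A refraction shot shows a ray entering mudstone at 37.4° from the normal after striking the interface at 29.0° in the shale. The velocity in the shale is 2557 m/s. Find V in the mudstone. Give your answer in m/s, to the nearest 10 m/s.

3200 m/s

sin 29.0° = 0.4848; sin 37.4° = 0.6074.
V₂ = V₁·(sin θ₂/sin θ₁) = 2557·(0.6074/0.4848) = 3203.44 m/s.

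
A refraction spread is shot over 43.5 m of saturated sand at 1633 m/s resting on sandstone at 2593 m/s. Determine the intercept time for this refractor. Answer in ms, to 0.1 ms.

41.4 ms

θ_c = arcsin(V₁/V₂) = arcsin(1633/2593) = 39.03°; cos θ_c = 0.7768.
tᵢ = 2h·cos θ_c / V₁ = 2·43.5·0.7768 / 1633 = 0.04138 s.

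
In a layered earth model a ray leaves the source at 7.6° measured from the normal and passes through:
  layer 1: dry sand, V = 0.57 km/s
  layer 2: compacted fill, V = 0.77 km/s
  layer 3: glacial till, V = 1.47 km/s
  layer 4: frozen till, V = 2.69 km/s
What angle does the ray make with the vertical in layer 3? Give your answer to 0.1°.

Snell's law across each interface conserves sin θ / V, so sin θ_3 = V_3·sin θ₁/V₁.
sin θ_3 = 1.47 × sin 7.6° / 0.57 = 0.3411.
θ_3 = arcsin 0.3411 = 19.94°.

19.9°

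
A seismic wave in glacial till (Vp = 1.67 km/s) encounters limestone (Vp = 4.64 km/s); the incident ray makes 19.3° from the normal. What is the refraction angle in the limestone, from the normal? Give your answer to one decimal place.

Snell's law: sin θ₂ = (V₂/V₁)·sin θ₁ = (4.64/1.67)·sin 19.3° = 0.9183.
θ₂ = sin⁻¹(0.9183) = 66.68° (from vertical).

66.7°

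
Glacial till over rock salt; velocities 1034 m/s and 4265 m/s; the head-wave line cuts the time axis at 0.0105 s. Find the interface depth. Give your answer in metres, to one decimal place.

5.6 m

θ_c = arcsin(1034/4265) = 14.03°; cos θ_c = 0.9702.
tᵢ = 2h cos θ_c/V₁ ⇒ h = tᵢ·V₁/(2 cos θ_c) = 0.0105·1034/(2·0.9702) = 5.60 m.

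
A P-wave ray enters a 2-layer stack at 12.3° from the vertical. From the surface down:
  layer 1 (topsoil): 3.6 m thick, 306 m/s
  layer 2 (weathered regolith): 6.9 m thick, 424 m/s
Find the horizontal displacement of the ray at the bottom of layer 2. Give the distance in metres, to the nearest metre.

p = sin θ₁/V₁ = sin 12.3°/306 = 6.9618e-04 s/m is conserved through the stack.
Layer 1: θ = 12.30°; offset = 3.6·tan 12.30° = 0.785 m.
Layer 2: sin θ = p·424 = 0.2952 → θ = 17.17°; offset = 6.9·tan 17.17° = 2.132 m.
Total horizontal offset = 2.917 m.

3 m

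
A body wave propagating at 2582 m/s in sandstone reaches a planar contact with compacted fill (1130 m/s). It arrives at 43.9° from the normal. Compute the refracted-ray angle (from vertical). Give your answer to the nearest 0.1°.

17.7°

sin θ₁/V₁ = sin θ₂/V₂ ⇒ sin θ₂ = 1130·sin 43.9°/2582 = 1130·0.6934/2582 = 0.3035.
θ₂ = sin⁻¹(0.3035) = 17.67° (from vertical).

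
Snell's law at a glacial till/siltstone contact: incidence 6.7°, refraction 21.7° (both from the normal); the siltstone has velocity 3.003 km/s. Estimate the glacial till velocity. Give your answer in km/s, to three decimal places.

0.948 km/s

Snell's law: sin 6.7°/V₁ = sin 21.7°/V₂.
V₁ = V₂·sin 6.7°/sin 21.7° = 3.003 × 0.3155 = 0.948 km/s.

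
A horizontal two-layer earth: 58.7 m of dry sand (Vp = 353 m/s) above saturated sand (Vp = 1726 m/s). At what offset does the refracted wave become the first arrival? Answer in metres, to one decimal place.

144.5 m

x_cross = 2h·√((V₂+V₁)/(V₂−V₁)).
(V₂+V₁)/(V₂−V₁) = (1726+353)/(1726−353) = 1.5142; √ = 1.2305.
x_cross = 2·58.7·1.2305 = 144.46 m.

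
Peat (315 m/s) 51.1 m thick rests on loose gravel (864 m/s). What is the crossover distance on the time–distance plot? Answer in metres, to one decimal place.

x_cross = 2h·√((V₂+V₁)/(V₂−V₁)).
(V₂+V₁)/(V₂−V₁) = (864+315)/(864−315) = 2.1475; √ = 1.4654.
x_cross = 2·51.1·1.4654 = 149.77 m.

149.8 m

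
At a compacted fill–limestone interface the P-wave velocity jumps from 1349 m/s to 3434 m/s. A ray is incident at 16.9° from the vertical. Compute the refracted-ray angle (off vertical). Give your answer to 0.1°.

47.7°

sin θ₁/V₁ = sin θ₂/V₂ ⇒ sin θ₂ = 3434·sin 16.9°/1349 = 3434·0.2907/1349 = 0.7400.
θ₂ = sin⁻¹(0.7400) = 47.73° (from vertical).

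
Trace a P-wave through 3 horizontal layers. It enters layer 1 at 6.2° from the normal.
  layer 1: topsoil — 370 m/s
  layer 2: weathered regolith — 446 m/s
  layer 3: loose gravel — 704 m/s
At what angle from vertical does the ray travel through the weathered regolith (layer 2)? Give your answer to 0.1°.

Ray parameter p = sin 6.2° / 370 = 2.9189e-04 s/m.
sin θ_2 = p·V_2 = 2.9189e-04 × 446 = 0.1302.
θ_2 = 7.48° from the vertical.

7.5°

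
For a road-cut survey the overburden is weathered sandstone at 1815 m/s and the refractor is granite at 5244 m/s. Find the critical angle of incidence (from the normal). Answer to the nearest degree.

20°

At critical incidence the refracted ray runs along the interface (θ₂ = 90°), so sin θ_c = V₁/V₂.
θ_c = arcsin(1815/5244) = arcsin 0.3461 = 20.25°.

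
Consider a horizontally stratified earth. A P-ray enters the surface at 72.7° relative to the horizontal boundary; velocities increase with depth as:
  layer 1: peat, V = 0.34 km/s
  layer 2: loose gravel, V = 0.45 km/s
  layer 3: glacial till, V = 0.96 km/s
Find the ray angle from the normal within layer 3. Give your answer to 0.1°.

From the normal: θ₁ = 90° − 72.7° = 17.3°.
Snell's law across each interface conserves sin θ / V, so sin θ_3 = V_3·sin θ₁/V₁.
sin θ_3 = 0.96 × sin 17.3° / 0.34 = 0.8396.
θ_3 = arcsin 0.8396 = 57.10°.

57.1°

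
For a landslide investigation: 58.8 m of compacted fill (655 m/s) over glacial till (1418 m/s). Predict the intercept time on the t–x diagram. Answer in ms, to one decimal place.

θ_c = arcsin(V₁/V₂) = arcsin(655/1418) = 27.51°; cos θ_c = 0.8869.
tᵢ = 2h·cos θ_c / V₁ = 2·58.8·0.8869 / 655 = 0.15924 s.

159.2 ms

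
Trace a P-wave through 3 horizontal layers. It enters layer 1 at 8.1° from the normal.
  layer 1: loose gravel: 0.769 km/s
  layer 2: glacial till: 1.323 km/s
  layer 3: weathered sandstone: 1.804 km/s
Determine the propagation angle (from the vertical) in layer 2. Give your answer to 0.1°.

Snell's law across each interface conserves sin θ / V, so sin θ_2 = V_2·sin θ₁/V₁.
sin θ_2 = 1.323 × sin 8.1° / 0.769 = 0.2424.
θ_2 = arcsin 0.2424 = 14.03°.

14.0°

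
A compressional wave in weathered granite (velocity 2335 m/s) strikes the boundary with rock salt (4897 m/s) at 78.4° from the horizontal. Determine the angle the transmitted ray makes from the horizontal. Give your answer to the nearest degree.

Convert to the normal: θ₁ = 90° − 78.4° = 11.6°.
Snell's law: sin θ₂ = (V₂/V₁)·sin θ₁ = (4897/2335)·sin 11.6° = 0.4217.
θ₂ = arcsin 0.4217 = 24.94° from the normal.
From the interface: 90° − 24.94° = 65.06°.

65°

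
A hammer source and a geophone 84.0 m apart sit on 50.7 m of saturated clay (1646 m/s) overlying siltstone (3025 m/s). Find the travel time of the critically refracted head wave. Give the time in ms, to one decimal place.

t = x/V₂ + 2h·√(V₂²−V₁²)/(V₁V₂).
√(V₂²−V₁²) = √(3025²−1646²) = 2538.0 m/s; delay term = 2·50.7·2538.0/(1646·3025) = 0.05169 s.
t = 84.0/3025 + 0.05169 = 0.07945 s.

79.5 ms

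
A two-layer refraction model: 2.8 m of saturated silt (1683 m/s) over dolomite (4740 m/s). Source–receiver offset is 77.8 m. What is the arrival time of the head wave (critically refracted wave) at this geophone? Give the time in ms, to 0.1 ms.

19.5 ms

t = x/V₂ + 2h·√(V₂²−V₁²)/(V₁V₂).
√(V₂²−V₁²) = √(4740²−1683²) = 4431.2 m/s; delay term = 2·2.8·4431.2/(1683·4740) = 0.00311 s.
t = 77.8/4740 + 0.00311 = 0.01952 s.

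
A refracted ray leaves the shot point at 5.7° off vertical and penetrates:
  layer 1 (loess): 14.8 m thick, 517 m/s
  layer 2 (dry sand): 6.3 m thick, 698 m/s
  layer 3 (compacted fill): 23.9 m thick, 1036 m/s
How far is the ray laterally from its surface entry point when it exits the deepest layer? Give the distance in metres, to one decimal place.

7.2 m

Ray parameter p = sin 5.7° / 517 m/s = 1.9211e-04 s/m.
Layer 1: θ = 5.70°; offset = 14.8·tan 5.70° = 1.477 m.
Layer 2: sin θ = p·698 = 0.1341 → θ = 7.71°; offset = 6.3·tan 7.71° = 0.852 m.
Layer 3: sin θ = p·1036 = 0.1990 → θ = 11.48°; offset = 23.9·tan 11.48° = 4.854 m.
Total horizontal offset = 7.183 m.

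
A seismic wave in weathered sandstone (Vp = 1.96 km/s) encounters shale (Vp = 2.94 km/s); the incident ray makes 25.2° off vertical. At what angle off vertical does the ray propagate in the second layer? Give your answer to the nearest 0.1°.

39.7°

Snell's law: sin θ₂ = (V₂/V₁)·sin θ₁ = (2.94/1.96)·sin 25.2° = 0.6387.
θ₂ = arcsin 0.6387 = 39.69° from the normal.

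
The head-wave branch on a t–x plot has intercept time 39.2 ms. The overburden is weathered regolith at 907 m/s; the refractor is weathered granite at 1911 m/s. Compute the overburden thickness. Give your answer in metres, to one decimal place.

θ_c = arcsin(907/1911) = 28.33°; cos θ_c = 0.8802.
tᵢ = 2h cos θ_c/V₁ ⇒ h = tᵢ·V₁/(2 cos θ_c) = 0.0392·907/(2·0.8802) = 20.20 m.

20.2 m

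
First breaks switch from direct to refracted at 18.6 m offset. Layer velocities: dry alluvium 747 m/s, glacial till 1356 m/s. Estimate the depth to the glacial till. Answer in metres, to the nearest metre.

x_cross = 2h·√((V₂+V₁)/(V₂−V₁)) → h = x_cross / (2·√((V₂+V₁)/(V₂−V₁))).
√((V₂+V₁)/(V₂−V₁)) = √((1356+747)/(1356−747)) = 1.8583.
h = 18.6 / (2·1.8583) = 5.00 m.

5 m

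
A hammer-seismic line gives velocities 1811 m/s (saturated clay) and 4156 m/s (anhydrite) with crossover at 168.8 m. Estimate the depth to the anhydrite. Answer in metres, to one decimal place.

52.9 m

h = (x_cross/2)·√((V₂−V₁)/(V₂+V₁)).
(V₂−V₁)/(V₂+V₁) = (4156−1811)/(4156+1811) = 0.3930; √ = 0.6269.
h = (168.8/2)·0.6269 = 52.91 m.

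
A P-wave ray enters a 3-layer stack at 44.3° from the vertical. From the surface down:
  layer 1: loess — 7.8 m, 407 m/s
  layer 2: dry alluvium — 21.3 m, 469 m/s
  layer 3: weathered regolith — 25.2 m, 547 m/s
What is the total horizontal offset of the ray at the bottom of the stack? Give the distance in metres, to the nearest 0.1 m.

Apply Snell's law at each interface; in layer i the horizontal offset is hᵢ·tan θᵢ.
Layer 1: θ = 44.30°; offset = 7.8·tan 44.30° = 7.612 m.
Layer 2: sin θ = 469·sin 44.3°/407 = 0.8048, θ = 53.59°; offset = 21.3·tan 53.59° = 28.882 m.
Layer 3: sin θ = 547·sin 44.3°/407 = 0.9387, θ = 69.83°; offset = 25.2·tan 69.83° = 68.592 m.
Summing the layer offsets gives 105.085 m.

105.1 m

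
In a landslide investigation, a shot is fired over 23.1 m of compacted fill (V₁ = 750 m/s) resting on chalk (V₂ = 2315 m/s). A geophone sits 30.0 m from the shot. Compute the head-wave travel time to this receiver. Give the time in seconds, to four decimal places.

t = x/V₂ + 2h·√(V₂²−V₁²)/(V₁V₂).
√(V₂²−V₁²) = √(2315²−750²) = 2190.1 m/s; delay term = 2·23.1·2190.1/(750·2315) = 0.05828 s.
t = 30.0/2315 + 0.05828 = 0.07124 s.

0.0712 s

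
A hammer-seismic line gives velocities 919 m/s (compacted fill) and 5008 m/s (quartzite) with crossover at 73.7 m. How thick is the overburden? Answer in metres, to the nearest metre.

31 m

x_cross = 2h·√((V₂+V₁)/(V₂−V₁)) → h = x_cross / (2·√((V₂+V₁)/(V₂−V₁))).
√((V₂+V₁)/(V₂−V₁)) = √((5008+919)/(5008−919)) = 1.2040.
h = 73.7 / (2·1.2040) = 30.61 m.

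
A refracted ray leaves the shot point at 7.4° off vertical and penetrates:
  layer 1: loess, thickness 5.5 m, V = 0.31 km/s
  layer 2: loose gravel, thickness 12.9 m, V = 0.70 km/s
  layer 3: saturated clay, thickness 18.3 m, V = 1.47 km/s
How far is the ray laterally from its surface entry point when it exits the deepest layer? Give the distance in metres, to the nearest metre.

19 m

p = sin θ₁/V₁ = sin 7.4°/0.31 = 4.1547e-01 s/km is conserved through the stack.
Layer 1: θ = 7.40°; offset = 5.5·tan 7.40° = 0.714 m.
Layer 2: sin θ = p·0.70 = 0.2908 → θ = 16.91°; offset = 12.9·tan 16.91° = 3.921 m.
Layer 3: sin θ = p·1.47 = 0.6107 → θ = 37.64°; offset = 18.3·tan 37.64° = 14.115 m.
Summing the layer offsets gives 18.750 m.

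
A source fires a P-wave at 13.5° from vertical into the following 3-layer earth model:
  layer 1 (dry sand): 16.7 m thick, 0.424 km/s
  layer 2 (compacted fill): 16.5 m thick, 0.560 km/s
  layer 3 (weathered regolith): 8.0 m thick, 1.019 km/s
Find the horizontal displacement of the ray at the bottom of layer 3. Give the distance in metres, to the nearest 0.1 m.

Ray parameter p = sin 13.5° / 0.424 km/s = 5.5058e-01 s/km.
Layer 1: θ = 13.50°; offset = 16.7·tan 13.50° = 4.009 m.
Layer 2: sin θ = p·0.560 = 0.3083 → θ = 17.96°; offset = 16.5·tan 17.96° = 5.348 m.
Layer 3: sin θ = p·1.019 = 0.5610 → θ = 34.13°; offset = 8.0·tan 34.13° = 5.422 m.
Σ offsets = 14.779 m.

14.8 m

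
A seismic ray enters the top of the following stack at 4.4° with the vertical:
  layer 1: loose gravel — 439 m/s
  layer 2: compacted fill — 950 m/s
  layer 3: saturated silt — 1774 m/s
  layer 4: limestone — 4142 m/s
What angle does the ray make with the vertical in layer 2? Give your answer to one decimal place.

Ray parameter p = sin 4.4° / 439 = 1.7476e-04 s/m.
sin θ_2 = p·V_2 = 1.7476e-04 × 950 = 0.1660.
θ_2 = arcsin 0.1660 = 9.56°.

9.6°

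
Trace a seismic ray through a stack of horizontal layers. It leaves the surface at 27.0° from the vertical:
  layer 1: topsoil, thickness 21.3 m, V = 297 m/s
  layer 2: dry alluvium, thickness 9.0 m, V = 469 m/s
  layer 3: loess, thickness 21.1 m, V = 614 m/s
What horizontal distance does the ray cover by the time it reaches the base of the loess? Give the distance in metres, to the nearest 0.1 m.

Apply Snell's law at each interface; in layer i the horizontal offset is hᵢ·tan θᵢ.
Layer 1: θ = 27.00°; offset = 21.3·tan 27.00° = 10.853 m.
Layer 2: sin θ = 469·sin 27.0°/297 = 0.7169, θ = 45.80°; offset = 9.0·tan 45.80° = 9.255 m.
Layer 3: sin θ = 614·sin 27.0°/297 = 0.9386, θ = 69.81°; offset = 21.1·tan 69.81° = 57.379 m.
Σ offsets = 77.486 m.

77.5 m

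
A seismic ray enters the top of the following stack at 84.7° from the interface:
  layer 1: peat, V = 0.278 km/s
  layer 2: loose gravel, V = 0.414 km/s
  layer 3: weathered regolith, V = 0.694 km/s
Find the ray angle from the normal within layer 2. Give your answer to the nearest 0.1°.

7.9°

From the normal: θ₁ = 90° − 84.7° = 5.3°.
Snell's law across each interface conserves sin θ / V, so sin θ_2 = V_2·sin θ₁/V₁.
sin θ_2 = 0.414 × sin 5.3° / 0.278 = 0.1376.
θ_2 = 7.91° from the vertical.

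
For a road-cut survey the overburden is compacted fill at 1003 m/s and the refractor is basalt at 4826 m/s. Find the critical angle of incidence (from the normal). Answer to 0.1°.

Critical incidence: sin θ_c = V₁/V₂ = 1003/4826 = 0.2078.
θ_c = arcsin 0.2078 = 12.00°.

12.0°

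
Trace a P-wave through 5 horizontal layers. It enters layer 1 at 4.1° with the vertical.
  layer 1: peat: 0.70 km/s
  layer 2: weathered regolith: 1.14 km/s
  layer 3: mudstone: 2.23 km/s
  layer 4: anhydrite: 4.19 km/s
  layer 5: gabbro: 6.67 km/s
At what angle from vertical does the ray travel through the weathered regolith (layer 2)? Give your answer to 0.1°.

6.7°

Snell's law across each interface conserves sin θ / V, so sin θ_2 = V_2·sin θ₁/V₁.
sin θ_2 = 1.14 × sin 4.1° / 0.70 = 0.1164.
θ_2 = 6.69° from the vertical.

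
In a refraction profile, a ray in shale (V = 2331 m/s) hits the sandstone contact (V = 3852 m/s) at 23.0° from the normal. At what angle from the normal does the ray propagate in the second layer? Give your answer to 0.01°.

40.22°

sin θ₁/V₁ = sin θ₂/V₂ ⇒ sin θ₂ = 3852·sin 23.0°/2331 = 3852·0.3907/2331 = 0.6457.
θ₂ = arcsin 0.6457 = 40.22° from the normal.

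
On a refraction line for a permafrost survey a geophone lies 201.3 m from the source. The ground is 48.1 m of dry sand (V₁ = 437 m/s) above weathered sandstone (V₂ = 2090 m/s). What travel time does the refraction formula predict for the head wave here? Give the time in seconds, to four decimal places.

θ_c = arcsin(V₁/V₂) = arcsin(437/2090) = 12.07°, cos θ_c = 0.9779.
Intercept time tᵢ = 2h cos θ_c / V₁ = 2·48.1·0.9779/437 = 0.21527 s.
t = x/V₂ + tᵢ = 201.3/2090 + 0.21527 = 0.31159 s.

0.3116 s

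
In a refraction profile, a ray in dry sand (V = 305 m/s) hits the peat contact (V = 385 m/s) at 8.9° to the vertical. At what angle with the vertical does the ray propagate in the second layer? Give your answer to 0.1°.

11.3°

sin θ₁/V₁ = sin θ₂/V₂ ⇒ sin θ₂ = 385·sin 8.9°/305 = 385·0.1547/305 = 0.1953.
θ₂ = arcsin 0.1953 = 11.26° from the normal.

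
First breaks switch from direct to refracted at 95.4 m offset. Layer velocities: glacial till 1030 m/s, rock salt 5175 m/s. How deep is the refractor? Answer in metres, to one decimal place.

x_cross = 2h·√((V₂+V₁)/(V₂−V₁)) → h = x_cross / (2·√((V₂+V₁)/(V₂−V₁))).
√((V₂+V₁)/(V₂−V₁)) = √((5175+1030)/(5175−1030)) = 1.2235.
h = 95.4 / (2·1.2235) = 38.99 m.

39.0 m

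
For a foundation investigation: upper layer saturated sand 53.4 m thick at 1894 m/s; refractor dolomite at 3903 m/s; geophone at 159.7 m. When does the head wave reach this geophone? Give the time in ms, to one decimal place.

t = x/V₂ + 2h·√(V₂²−V₁²)/(V₁V₂).
√(V₂²−V₁²) = √(3903²−1894²) = 3412.6 m/s; delay term = 2·53.4·3412.6/(1894·3903) = 0.04930 s.
t = 159.7/3903 + 0.04930 = 0.09022 s.

90.2 ms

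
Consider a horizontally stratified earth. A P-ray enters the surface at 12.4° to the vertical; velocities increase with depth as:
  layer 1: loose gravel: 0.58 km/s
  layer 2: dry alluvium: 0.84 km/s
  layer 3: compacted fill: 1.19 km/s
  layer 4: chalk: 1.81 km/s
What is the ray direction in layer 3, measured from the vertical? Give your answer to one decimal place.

26.1°

Ray parameter p = sin 12.4° / 0.58 = 3.7023e-01 s/km.
sin θ_3 = p·V_3 = 3.7023e-01 × 1.19 = 0.4406.
θ_3 = 26.14° from the vertical.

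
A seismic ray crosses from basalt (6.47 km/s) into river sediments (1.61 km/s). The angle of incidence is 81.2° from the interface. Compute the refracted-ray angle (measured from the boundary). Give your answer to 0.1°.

87.8°

Convert to the normal: θ₁ = 90° − 81.2° = 8.8°.
sin θ₁/V₁ = sin θ₂/V₂ ⇒ sin θ₂ = 1.61·sin 8.8°/6.47 = 1.61·0.1530/6.47 = 0.0381.
θ₂ = arcsin 0.0381 = 2.18° from the normal.
From the interface: 90° − 2.18° = 87.82°.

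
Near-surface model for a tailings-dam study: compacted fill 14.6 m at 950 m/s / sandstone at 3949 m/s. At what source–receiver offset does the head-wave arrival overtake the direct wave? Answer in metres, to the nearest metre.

θ_c = arcsin(950/3949) = 13.92°, so cos θ_c = 0.9706 and tᵢ = 2h cos θ_c/V₁ = 0.0298 s.
At crossover x/V₁ = x/V₂ + tᵢ ⇒ x = tᵢ/(1/V₁ − 1/V₂) = 0.02983/(1.0526e-03 − 2.5323e-04) = 37.32 m.

37 m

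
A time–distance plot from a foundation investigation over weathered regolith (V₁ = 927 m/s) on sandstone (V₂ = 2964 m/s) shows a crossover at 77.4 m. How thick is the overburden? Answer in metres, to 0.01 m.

h = (x_cross/2)·√((V₂−V₁)/(V₂+V₁)).
(V₂−V₁)/(V₂+V₁) = (2964−927)/(2964+927) = 0.5235; √ = 0.7235.
h = (77.4/2)·0.7235 = 28.00 m.

28.00 m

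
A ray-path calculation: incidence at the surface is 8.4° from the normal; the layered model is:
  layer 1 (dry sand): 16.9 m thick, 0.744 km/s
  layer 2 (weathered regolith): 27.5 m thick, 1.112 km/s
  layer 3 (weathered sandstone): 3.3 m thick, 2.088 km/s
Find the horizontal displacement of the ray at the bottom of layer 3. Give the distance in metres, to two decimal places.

10.13 m

p = sin θ₁/V₁ = sin 8.4°/0.744 = 1.9635e-01 s/km is conserved through the stack.
Layer 1: θ = 8.40°; offset = 16.9·tan 8.40° = 2.4956 m.
Layer 2: sin θ = p·1.112 = 0.2183 → θ = 12.61°; offset = 27.5·tan 12.61° = 6.1528 m.
Layer 3: sin θ = p·2.088 = 0.4100 → θ = 24.20°; offset = 3.3·tan 24.20° = 1.4833 m.
Total horizontal offset = 10.1317 m.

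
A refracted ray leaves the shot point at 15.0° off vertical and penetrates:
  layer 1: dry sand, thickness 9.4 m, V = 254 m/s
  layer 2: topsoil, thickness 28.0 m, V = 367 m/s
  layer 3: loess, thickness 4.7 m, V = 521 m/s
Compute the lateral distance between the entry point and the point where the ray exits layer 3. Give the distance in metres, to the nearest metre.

p = sin θ₁/V₁ = sin 15.0°/254 = 1.0190e-03 s/m is conserved through the stack.
Layer 1: θ = 15.00°; offset = 9.4·tan 15.00° = 2.519 m.
Layer 2: sin θ = p·367 = 0.3740 → θ = 21.96°; offset = 28.0·tan 21.96° = 11.290 m.
Layer 3: sin θ = p·521 = 0.5309 → θ = 32.07°; offset = 4.7·tan 32.07° = 2.944 m.
Summing the layer offsets gives 16.753 m.

17 m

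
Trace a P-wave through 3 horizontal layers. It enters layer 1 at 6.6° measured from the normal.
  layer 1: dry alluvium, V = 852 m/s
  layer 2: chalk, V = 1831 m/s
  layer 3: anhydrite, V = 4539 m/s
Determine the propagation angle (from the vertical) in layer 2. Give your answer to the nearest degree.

14°

Ray parameter p = sin 6.6° / 852 = 1.3490e-04 s/m.
sin θ_2 = p·V_2 = 1.3490e-04 × 1831 = 0.2470.
θ_2 = 14.30° from the vertical.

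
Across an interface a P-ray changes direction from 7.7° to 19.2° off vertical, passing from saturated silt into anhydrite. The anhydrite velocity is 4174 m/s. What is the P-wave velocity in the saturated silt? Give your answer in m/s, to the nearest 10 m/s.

sin 7.7° = 0.1340; sin 19.2° = 0.3289.
V₁ = V₂·(sin θ₁/sin θ₂) = 4174·(0.1340/0.3289) = 1700.56 m/s.

1700 m/s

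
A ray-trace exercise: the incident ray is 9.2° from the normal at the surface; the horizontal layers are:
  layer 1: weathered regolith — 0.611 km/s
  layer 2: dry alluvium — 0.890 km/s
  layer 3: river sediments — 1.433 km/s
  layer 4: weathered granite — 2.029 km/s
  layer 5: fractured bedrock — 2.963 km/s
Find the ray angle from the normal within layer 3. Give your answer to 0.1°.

Ray parameter p = sin 9.2° / 0.611 = 2.6167e-01 s/km.
sin θ_3 = p·V_3 = 2.6167e-01 × 1.433 = 0.3750.
θ_3 = arcsin 0.3750 = 22.02°.

22.0°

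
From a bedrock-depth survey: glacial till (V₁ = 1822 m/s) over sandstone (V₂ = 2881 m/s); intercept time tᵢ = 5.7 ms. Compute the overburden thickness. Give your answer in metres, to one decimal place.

6.7 m

θ_c = arcsin(1822/2881) = 39.23°; cos θ_c = 0.7746.
tᵢ = 2h cos θ_c/V₁ ⇒ h = tᵢ·V₁/(2 cos θ_c) = 0.0057·1822/(2·0.7746) = 6.70 m.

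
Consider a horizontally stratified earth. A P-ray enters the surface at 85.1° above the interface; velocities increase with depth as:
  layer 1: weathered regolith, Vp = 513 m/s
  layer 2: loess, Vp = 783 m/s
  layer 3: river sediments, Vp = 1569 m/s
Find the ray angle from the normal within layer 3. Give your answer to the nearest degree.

From the normal: θ₁ = 90° − 85.1° = 4.9°.
Ray parameter p = sin 4.9° / 513 = 1.6650e-04 s/m.
sin θ_3 = p·V_3 = 1.6650e-04 × 1569 = 0.2612.
θ_3 = arcsin 0.2612 = 15.14°.

15°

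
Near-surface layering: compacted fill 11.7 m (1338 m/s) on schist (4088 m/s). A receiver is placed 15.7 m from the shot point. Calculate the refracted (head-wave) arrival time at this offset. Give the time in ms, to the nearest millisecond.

t = x/V₂ + 2h·√(V₂²−V₁²)/(V₁V₂).
√(V₂²−V₁²) = √(4088²−1338²) = 3862.8 m/s; delay term = 2·11.7·3862.8/(1338·4088) = 0.01653 s.
t = 15.7/4088 + 0.01653 = 0.02037 s.

20 ms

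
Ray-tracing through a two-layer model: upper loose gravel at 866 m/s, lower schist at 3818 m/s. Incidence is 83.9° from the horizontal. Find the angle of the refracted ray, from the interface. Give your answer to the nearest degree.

Convert to the normal: θ₁ = 90° − 83.9° = 6.1°.
sin θ₁/V₁ = sin θ₂/V₂ ⇒ sin θ₂ = 3818·sin 6.1°/866 = 3818·0.1063/866 = 0.4685.
θ₂ = arcsin 0.4685 = 27.94° from the normal.
From the interface: 90° − 27.94° = 62.06°.

62°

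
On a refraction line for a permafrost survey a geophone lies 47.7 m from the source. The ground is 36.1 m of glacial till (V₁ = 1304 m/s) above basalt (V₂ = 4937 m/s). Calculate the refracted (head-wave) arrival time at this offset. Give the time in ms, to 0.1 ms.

63.1 ms

θ_c = arcsin(V₁/V₂) = arcsin(1304/4937) = 15.32°, cos θ_c = 0.9645.
Intercept time tᵢ = 2h cos θ_c / V₁ = 2·36.1·0.9645/1304 = 0.05340 s.
t = x/V₂ + tᵢ = 47.7/4937 + 0.05340 = 0.06306 s.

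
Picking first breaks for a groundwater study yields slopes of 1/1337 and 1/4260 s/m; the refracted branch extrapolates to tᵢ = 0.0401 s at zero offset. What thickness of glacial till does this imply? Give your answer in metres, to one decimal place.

θ_c = arcsin(1337/4260) = 18.29°; cos θ_c = 0.9495.
tᵢ = 2h cos θ_c/V₁ ⇒ h = tᵢ·V₁/(2 cos θ_c) = 0.0401·1337/(2·0.9495) = 28.23 m.

28.2 m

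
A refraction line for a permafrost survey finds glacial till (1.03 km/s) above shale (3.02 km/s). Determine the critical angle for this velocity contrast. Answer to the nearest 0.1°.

19.9°

Critical incidence: sin θ_c = V₁/V₂ = 1.03/3.02 = 0.3411.
θ_c = arcsin 0.3411 = 19.94°.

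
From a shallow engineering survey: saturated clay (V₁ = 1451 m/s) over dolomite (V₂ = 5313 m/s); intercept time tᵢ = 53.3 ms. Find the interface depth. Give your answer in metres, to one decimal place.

40.2 m

h = tᵢ·V₁·V₂ / (2·√(V₂²−V₁²)).
√(V₂²−V₁²) = √(5313² − 1451²) = 5111.0 m/s.
h = 0.0533 s × 1451 × 5313 / (2 × 5111.0) = 40.20 m.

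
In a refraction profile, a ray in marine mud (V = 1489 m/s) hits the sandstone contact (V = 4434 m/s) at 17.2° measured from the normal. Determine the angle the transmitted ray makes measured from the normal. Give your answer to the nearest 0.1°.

sin θ₁/V₁ = sin θ₂/V₂ ⇒ sin θ₂ = 4434·sin 17.2°/1489 = 4434·0.2957/1489 = 0.8806.
θ₂ = sin⁻¹(0.8806) = 61.71° (from vertical).

61.7°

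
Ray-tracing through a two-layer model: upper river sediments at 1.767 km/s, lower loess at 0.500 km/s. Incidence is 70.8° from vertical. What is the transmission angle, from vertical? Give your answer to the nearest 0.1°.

15.5°

Snell's law: sin θ₂ = (V₂/V₁)·sin θ₁ = (0.500/1.767)·sin 70.8° = 0.2672.
θ₂ = sin⁻¹(0.2672) = 15.50° (from vertical).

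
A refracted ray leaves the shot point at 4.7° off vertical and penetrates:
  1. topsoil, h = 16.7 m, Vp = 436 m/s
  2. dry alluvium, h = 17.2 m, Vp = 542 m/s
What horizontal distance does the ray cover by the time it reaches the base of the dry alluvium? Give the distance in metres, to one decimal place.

Apply Snell's law at each interface; in layer i the horizontal offset is hᵢ·tan θᵢ.
Layer 1: θ = 4.70°; offset = 16.7·tan 4.70° = 1.373 m.
Layer 2: sin θ = 542·sin 4.7°/436 = 0.1019, θ = 5.85°; offset = 17.2·tan 5.85° = 1.761 m.
Summing the layer offsets gives 3.134 m.

3.1 m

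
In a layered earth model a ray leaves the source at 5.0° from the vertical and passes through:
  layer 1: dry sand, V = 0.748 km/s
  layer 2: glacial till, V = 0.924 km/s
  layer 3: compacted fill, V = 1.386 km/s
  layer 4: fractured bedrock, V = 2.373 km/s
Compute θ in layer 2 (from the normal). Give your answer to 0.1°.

Snell's law across each interface conserves sin θ / V, so sin θ_2 = V_2·sin θ₁/V₁.
sin θ_2 = 0.924 × sin 5.0° / 0.748 = 0.1077.
θ_2 = arcsin 0.1077 = 6.18°.

6.2°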